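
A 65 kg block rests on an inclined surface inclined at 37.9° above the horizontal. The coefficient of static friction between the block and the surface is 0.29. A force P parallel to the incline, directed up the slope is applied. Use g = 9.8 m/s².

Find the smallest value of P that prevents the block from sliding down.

The block tends to slide down (tan θ > μ_s), so at the point of impending slip friction acts up-slope at its limit: f = μ_s N.
P is parallel to the surface, so N = m g cos θ = 503 N.
Along the incline: P + μ_s N = m g sin θ, so P = 391 − 0.29×503 = 246 N.

P_min ≈ 246 N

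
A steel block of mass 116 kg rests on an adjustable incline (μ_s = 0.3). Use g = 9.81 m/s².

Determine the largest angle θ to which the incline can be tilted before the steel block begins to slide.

At the slip threshold, m g sin θ = μ_s · m g cos θ, so tan θ = μ_s.
θ_max = arctan(0.3) = 16.7°.

θ_max ≈ 16.7°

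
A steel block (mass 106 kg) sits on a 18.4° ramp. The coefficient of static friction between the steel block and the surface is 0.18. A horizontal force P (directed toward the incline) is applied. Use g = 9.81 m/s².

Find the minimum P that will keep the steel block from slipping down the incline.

P_min ≈ 150 N

The steel block tends to slide down (tan θ > μ_s), so at the point of impending slip friction acts up-slope at its limit: f = μ_s N.
Perpendicular to the incline: N = m g cos θ + P sin θ.
Along the incline: P cos θ + μ_s N = m g sin θ, i.e. P cos θ + μ_s (m g cos θ + P sin θ) = m g sin θ.
Solving, P (cos θ + μ_s sin θ) = m g (sin θ − μ_s cos θ), so P = 1040×0.1449/1.006 = 150 N.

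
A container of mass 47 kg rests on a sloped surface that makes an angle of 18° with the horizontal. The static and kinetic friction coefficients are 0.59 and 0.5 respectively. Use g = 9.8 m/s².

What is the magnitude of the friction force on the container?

The normal reaction is N = m g cos θ = 438.1 N.
For equilibrium along the incline, friction must balance the weight component: f = m g sin θ = 142.3 N up the slope.
Maximum static friction available: μ_s N = 0.59 × 438.1 = 258.5 N.
Since |142.3| ≤ 258.5 N, no slip — friction simply equals what equilibrium demands.

f ≈ 142 N (up the incline)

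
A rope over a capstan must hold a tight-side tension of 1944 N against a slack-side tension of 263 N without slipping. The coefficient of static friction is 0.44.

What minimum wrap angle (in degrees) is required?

T₂/T₁ = e^{μβ} → β = ln(T₂/T₁)/μ.
β = ln(1944/263)/0.44 = 2/0.44 = 4.546 rad.
In degrees: β = 4.546 × 180/π = 260°.

β_min ≈ 260°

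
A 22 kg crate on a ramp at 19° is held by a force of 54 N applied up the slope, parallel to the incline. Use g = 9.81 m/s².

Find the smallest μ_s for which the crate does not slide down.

N = m g cos θ = 204.1 N.
Friction must make up the shortfall along the incline: f = m g sin θ − P = 70.26 − 54 = 16.26 N.
At the threshold f = μ_s N, so μ_s,min = 16.26/204.1 = 0.0797.

μ_s,min ≈ 0.0797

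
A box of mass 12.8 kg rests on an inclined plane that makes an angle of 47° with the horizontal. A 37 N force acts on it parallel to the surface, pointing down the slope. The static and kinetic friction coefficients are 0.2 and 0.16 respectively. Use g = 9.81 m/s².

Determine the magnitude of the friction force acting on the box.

f ≈ 13.7 N (up the incline)

Normal force: N = m g cos θ = 12.8 × 9.81 × cos 47° = 85.64 N.
The friction needed for equilibrium is m g sin θ + P = 91.83 + 37 = 128.8 N, measured positive up-slope.
Static friction can supply at most μ_s N = 17.13 N.
|128.8| exceeds 17.13 N, so the box slips down-slope; friction is kinetic, f = μ_k N = 0.16×85.64 = 13.7 N.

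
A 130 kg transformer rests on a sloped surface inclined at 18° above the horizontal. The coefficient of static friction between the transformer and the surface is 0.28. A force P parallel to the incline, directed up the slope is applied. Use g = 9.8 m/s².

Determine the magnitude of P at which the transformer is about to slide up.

At impending motion up the slope, friction acts down-slope at its limit: f = μ_s N.
P is parallel to the surface, so N = m g cos θ = 1210 N.
Along the incline: P = m g sin θ + μ_s N = 394 + 0.28×1210 = 733 N.

P ≈ 733 N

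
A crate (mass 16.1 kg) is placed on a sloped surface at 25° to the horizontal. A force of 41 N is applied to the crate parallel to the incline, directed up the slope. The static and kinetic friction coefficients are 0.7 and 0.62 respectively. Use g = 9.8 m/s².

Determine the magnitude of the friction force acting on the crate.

f ≈ 25.7 N (up the incline)

The normal reaction is N = m g cos θ = 143 N.
For equilibrium along the incline the friction force must supply f = m g sin θ − P = 66.68 − 41 = 25.68 N (positive meaning up-slope).
Static friction can supply at most μ_s N = 100.1 N.
Since |25.68| ≤ 100.1 N, static friction is sufficient; f equals the required value, not μ_s N.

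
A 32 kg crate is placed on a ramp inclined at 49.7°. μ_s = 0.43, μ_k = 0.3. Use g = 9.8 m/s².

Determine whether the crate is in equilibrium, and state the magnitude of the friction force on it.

N = m g cos θ = 203 N.
Down-slope weight component: m g sin θ = 239 N.
μ_s N = 87.2 N.
239 > 87.2 N, so it slides; kinetic friction f = μ_k N = 0.3×203 = 60.8 N.

f ≈ 60.8 N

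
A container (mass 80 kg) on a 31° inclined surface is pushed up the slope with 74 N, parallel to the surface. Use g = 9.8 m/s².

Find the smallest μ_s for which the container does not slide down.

N = m g cos θ = 672 N.
Friction must make up the shortfall along the incline: f = m g sin θ − P = 403.8 − 74 = 329.8 N.
At the threshold f = μ_s N, so μ_s,min = 329.8/672 = 0.491.

μ_s,min ≈ 0.491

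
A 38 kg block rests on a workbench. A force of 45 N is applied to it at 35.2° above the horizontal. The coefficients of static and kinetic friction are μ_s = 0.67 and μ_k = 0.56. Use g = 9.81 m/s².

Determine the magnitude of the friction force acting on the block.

f ≈ 36.8 N

Vertical equilibrium gives N = m g − P sin α = 346.8 N.
The horizontal driving force is P cos α = 36.77 N, so equilibrium needs friction f = 36.77 N.
The static-friction limit is μ_s N = 232.4 N.
Since 36.77 N does not exceed the limit, the block stays at rest and f = 36.8 N.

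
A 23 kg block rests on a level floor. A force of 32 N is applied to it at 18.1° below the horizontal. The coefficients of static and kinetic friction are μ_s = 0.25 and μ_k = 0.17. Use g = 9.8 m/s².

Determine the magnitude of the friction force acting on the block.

f ≈ 30.4 N

Vertical equilibrium gives N = m g + P sin α = 235.3 N.
The horizontal driving force is P cos α = 30.42 N, so equilibrium needs friction f = 30.42 N.
The static-friction limit is μ_s N = 58.84 N.
30.42 ≤ 58.84 N → static; friction equals the required 30.4 N.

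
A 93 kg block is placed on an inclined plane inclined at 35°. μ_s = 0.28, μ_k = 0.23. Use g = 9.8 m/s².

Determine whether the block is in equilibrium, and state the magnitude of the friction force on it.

N = m g cos θ = 747 N.
Down-slope weight component: m g sin θ = 523 N.
μ_s N = 209 N.
523 > 209 N, so it slides; kinetic friction f = μ_k N = 0.23×747 = 172 N.

f ≈ 172 N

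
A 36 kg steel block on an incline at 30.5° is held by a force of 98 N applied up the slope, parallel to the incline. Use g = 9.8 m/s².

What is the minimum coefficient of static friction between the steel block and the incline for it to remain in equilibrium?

μ_s,min ≈ 0.267

N = m g cos θ = 304 N.
Friction must make up the shortfall along the incline: f = m g sin θ − P = 179.1 − 98 = 81.06 N.
At the threshold f = μ_s N, so μ_s,min = 81.06/304 = 0.267.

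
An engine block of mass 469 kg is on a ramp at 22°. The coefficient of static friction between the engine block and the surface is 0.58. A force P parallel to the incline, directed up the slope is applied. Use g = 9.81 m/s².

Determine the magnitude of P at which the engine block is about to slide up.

At impending motion up the slope, friction acts down-slope at its limit: f = μ_s N.
P is parallel to the surface, so N = m g cos θ = 4270 N.
Along the incline: P = m g sin θ + μ_s N = 1720 + 0.58×4270 = 4200 N.

P ≈ 4200 N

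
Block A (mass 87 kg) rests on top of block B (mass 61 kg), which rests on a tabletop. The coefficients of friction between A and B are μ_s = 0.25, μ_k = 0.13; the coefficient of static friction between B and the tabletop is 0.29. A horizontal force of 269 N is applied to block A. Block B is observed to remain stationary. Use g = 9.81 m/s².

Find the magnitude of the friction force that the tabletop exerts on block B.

f ≈ 111 N

Normal force at the A–B interface: N₁ = m_A g = 853.5 N.
Maximum static friction on A from B: μ_s N₁ = 0.25×853.5 = 213.4 N.
P = 269 N exceeds that limit, so A slips over B and the interface friction becomes kinetic: f₁ = μ_k N₁ = 0.13×853.5 = 111 N.
By Newton's third law B feels 111 N forward from A. With B stationary, the floor's static friction on B balances it: f₂ = 111 N (well within μ_s(m_A+m_B)g = 421 N).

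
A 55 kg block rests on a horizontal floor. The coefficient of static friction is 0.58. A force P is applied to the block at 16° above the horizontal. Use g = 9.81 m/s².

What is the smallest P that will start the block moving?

P ≈ 279 N

N = m g − P sin α (the pull lifts the block).
At impending slip, P cos α = μ_s N = μ_s (m g − P sin α).
Solving: P (cos α + μ_s sin α) = μ_s m g → P = 0.58×540/(cos 16° + 0.58 sin 16°) = 313/1.121 = 279 N.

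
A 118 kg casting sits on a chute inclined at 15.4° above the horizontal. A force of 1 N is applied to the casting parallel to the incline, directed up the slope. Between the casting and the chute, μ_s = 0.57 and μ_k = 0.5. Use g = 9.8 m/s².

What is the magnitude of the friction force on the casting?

Perpendicular to the surface, N = m g cos θ = 118·9.8·cos 15.4° = 1115 N.
For equilibrium along the incline the friction force must supply f = m g sin θ − P = 307.1 − 1 = 306.1 N (positive meaning up-slope).
Static friction can supply at most μ_s N = 635.5 N.
Since |306.1| ≤ 635.5 N, no slip — friction simply equals what equilibrium demands.

f ≈ 306 N (up the incline)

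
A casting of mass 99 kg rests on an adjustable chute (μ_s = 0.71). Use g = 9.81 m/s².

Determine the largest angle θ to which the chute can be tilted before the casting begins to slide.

At the slip threshold, m g sin θ = μ_s · m g cos θ, so tan θ = μ_s.
θ_max = arctan(0.71) = 35.4°.

θ_max ≈ 35.4°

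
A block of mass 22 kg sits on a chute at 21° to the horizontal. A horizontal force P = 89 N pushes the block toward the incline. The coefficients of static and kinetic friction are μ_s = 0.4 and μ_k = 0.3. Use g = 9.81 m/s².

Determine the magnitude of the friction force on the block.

f ≈ 5.75 N (down the incline)

The horizontal push has a component P sin θ into the surface, so N = m g cos θ + P sin θ = 201.5 + 31.89 = 233.4 N.
Parallel to the incline: P cos θ − m g sin θ = 83.09 − 77.34 = 5.746 N; the friction needed to balance this is 5.746 N acting down the slope.
Maximum static friction: μ_s N = 0.4 × 233.4 = 93.35 N.
Since 5.746 N is within the 93.35 N limit, the block stays put and friction is exactly 5.75 N.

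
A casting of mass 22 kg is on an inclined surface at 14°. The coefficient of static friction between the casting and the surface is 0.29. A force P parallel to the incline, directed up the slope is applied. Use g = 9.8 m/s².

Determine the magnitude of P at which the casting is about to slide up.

At impending motion up the slope, friction acts down-slope at its limit: f = μ_s N.
P is parallel to the surface, so N = m g cos θ = 209 N.
Along the incline: P = m g sin θ + μ_s N = 52.2 + 0.29×209 = 113 N.

P ≈ 113 N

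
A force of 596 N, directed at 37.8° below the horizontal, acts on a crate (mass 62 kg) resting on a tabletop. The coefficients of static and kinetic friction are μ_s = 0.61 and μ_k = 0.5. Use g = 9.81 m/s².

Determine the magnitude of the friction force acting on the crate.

f ≈ 471 N

The vertical component of P adds to the normal force: N = m g + P sin α = 608.2 + 365.3 = 973.5 N.
For equilibrium, f = P cos α = 596×cos 37.8° = 470.9 N.
The static-friction limit is μ_s N = 593.8 N.
Since 470.9 N does not exceed the limit, the crate stays at rest and f = 471 N.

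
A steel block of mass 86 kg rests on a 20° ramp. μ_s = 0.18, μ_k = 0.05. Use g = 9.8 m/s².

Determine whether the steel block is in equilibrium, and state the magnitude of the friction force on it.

N = m g cos θ = 792 N.
Down-slope weight component: m g sin θ = 288 N.
μ_s N = 143 N.
288 > 143 N, so it slides; kinetic friction f = μ_k N = 0.05×792 = 39.6 N.

f ≈ 39.6 N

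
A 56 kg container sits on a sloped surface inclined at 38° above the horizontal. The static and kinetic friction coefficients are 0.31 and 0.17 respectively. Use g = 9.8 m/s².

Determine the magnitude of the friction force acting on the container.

f ≈ 73.5 N (up the incline)

The normal reaction is N = m g cos θ = 432.5 N.
Along the slope the weight component is m g sin θ = 337.9 N; friction must supply exactly this, acting up-slope.
Static friction can supply at most μ_s N = 134.1 N.
Since |337.9| > 134.1 N, static friction cannot hold it; the container slides down the incline and kinetic friction applies: f = μ_k N = 0.17 × 432.5 = 73.5 N.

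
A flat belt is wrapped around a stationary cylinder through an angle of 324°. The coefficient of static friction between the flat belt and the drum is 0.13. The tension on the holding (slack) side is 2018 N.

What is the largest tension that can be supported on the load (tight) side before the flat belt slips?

At impending slip the capstan equation gives T₂/T₁ = e^{μβ} with β in radians.
β = 324° × π/180 = 5.655 rad.
e^{μβ} = e^{0.13×5.655} = 2.086.
T₂ = T₁ · e^{μβ} = 2018 × 2.086 = 4210 N.

T_max ≈ 4210 N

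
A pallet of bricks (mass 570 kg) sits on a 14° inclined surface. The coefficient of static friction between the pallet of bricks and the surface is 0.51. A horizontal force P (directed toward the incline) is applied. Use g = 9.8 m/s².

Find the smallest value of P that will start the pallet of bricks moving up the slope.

At impending motion up the slope, friction acts down-slope at its limit: f = μ_s N.
Perpendicular to the incline: N = m g cos θ + P sin θ.
Along the incline: P cos θ = m g sin θ + μ_s N = m g sin θ + μ_s (m g cos θ + P sin θ).
Solving, P (cos θ − μ_s sin θ) = m g (sin θ + μ_s cos θ), so P = 570×9.8×(sin 14° + 0.51 cos 14°)/(cos 14° − 0.51 sin 14°) = 5590×0.7368/0.8469 = 4860 N.

P ≈ 4860 N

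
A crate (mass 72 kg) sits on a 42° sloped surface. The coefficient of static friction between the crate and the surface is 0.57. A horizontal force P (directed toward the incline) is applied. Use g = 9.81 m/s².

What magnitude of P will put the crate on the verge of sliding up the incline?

At impending motion up the slope, friction acts down-slope at its limit: f = μ_s N.
Perpendicular to the incline: N = m g cos θ + P sin θ.
Along the incline: P cos θ = m g sin θ + μ_s N = m g sin θ + μ_s (m g cos θ + P sin θ).
Solving, P (cos θ − μ_s sin θ) = m g (sin θ + μ_s cos θ), so P = 72×9.81×(sin 42° + 0.57 cos 42°)/(cos 42° − 0.57 sin 42°) = 706×1.093/0.3617 = 2130 N.

P ≈ 2130 N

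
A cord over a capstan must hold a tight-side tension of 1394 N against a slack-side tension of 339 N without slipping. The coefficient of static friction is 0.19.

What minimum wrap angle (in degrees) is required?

T₂/T₁ = e^{μβ} → β = ln(T₂/T₁)/μ.
β = ln(1394/339)/0.19 = 1.414/0.19 = 7.442 rad.
In degrees: β = 7.442 × 180/π = 426°.

β_min ≈ 426°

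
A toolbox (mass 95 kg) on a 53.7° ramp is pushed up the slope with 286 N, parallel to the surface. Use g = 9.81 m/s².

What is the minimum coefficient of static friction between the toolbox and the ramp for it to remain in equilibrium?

N = m g cos θ = 551.7 N.
Friction must make up the shortfall along the incline: f = m g sin θ − P = 751.1 − 286 = 465.1 N.
At the threshold f = μ_s N, so μ_s,min = 465.1/551.7 = 0.843.

μ_s,min ≈ 0.843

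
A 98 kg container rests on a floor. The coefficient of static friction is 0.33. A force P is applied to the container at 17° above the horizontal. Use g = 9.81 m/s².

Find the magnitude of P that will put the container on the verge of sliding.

P ≈ 301 N

N = m g − P sin α (the pull lifts the container).
At impending slip, P cos α = μ_s N = μ_s (m g − P sin α).
Solving: P (cos α + μ_s sin α) = μ_s m g → P = 0.33×961/(cos 17° + 0.33 sin 17°) = 317/1.053 = 301 N.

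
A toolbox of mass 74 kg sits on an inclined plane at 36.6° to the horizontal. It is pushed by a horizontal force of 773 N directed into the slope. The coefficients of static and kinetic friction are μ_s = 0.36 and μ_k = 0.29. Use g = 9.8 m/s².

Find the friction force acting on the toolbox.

Normal direction: N = m g cos θ + P sin θ = 1043 N.
Parallel to the incline: P cos θ − m g sin θ = 620.6 − 432.4 = 188.2 N; the friction needed to balance this is 188.2 N acting down the slope.
The limit of static friction is μ_s N = 375.5 N.
|f_req| = 188.2 ≤ 375.5 N → the toolbox is in equilibrium; friction equals the required value.

f ≈ 188 N (down the incline)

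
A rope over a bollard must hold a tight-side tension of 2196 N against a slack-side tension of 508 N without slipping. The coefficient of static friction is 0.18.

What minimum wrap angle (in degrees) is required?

T₂/T₁ = e^{μβ} → β = ln(T₂/T₁)/μ.
β = ln(2196/508)/0.18 = 1.464/0.18 = 8.133 rad.
In degrees: β = 8.133 × 180/π = 466°.

β_min ≈ 466°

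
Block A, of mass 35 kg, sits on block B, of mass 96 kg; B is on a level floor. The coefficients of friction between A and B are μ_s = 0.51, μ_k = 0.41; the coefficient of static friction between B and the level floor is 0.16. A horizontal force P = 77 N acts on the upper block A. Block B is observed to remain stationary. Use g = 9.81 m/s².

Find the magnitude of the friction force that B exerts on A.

f ≈ 77 N

Between the blocks, N₁ = m_A g = 343.4 N.
So the A–B interface can sustain at most μ_s N₁ = 175.1 N of static friction.
Since P = 77 N ≤ 175.1 N, A does not slip on B; friction on A equals P = 77 N.
By Newton's third law B feels 77 N forward from A. With B stationary, the floor's static friction on B balances it: f₂ = 77 N (well within μ_s(m_A+m_B)g = 205.6 N).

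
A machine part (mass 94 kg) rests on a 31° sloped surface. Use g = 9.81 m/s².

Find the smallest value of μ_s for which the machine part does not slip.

At the slip threshold m g sin θ = μ_s m g cos θ, so μ_s,min = tan θ.
μ_s,min = tan 31° = 0.601.

μ_s,min ≈ 0.601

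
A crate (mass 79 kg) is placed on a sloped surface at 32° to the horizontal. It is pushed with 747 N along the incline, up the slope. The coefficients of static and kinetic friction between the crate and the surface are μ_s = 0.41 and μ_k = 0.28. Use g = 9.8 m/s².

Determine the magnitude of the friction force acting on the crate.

The normal reaction is N = m g cos θ = 656.6 N.
The friction needed for equilibrium is m g sin θ − P = 410.3 − 747 = -336.7 N, measured positive up-slope.
Static friction can supply at most μ_s N = 269.2 N.
Since |-336.7| > 269.2 N, static friction cannot hold it; the crate slides up the incline and kinetic friction applies: f = μ_k N = 0.28 × 656.6 = 184 N.

f ≈ 184 N (down the incline)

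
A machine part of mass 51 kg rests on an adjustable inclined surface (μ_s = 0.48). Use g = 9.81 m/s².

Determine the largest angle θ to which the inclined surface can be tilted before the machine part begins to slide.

At the slip threshold, m g sin θ = μ_s · m g cos θ, so tan θ = μ_s.
θ_max = arctan(0.48) = 25.6°.

θ_max ≈ 25.6°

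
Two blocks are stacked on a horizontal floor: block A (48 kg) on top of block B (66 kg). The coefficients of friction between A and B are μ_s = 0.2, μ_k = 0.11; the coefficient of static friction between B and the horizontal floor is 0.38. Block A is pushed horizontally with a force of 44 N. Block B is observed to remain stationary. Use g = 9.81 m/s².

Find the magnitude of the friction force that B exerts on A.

f ≈ 44 N

The normal force B exerts on A is simply A's weight, N₁ = 470.9 N.
Maximum static friction on A from B: μ_s N₁ = 0.2×470.9 = 94.18 N.
P = 44 N is within that limit, so A and B move together (both at rest); the A–B friction is simply f₁ = P = 44 N.
B experiences an equal 44 N forward from A (third law). B is in equilibrium, so the floor supplies f₂ = 44 N of static friction (limit μ_s(m_A+m_B)g = 425 N, not exceeded).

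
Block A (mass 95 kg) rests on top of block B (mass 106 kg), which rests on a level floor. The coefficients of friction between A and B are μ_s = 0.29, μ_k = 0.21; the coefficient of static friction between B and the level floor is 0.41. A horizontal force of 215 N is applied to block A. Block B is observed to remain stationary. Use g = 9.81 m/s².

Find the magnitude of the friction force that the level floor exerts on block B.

Between the blocks, N₁ = m_A g = 932 N.
So the A–B interface can sustain at most μ_s N₁ = 270.3 N of static friction.
P = 215 N is within that limit, so A and B move together (both at rest); the A–B friction is simply f₁ = P = 215 N.
B experiences an equal 215 N forward from A (third law). B is in equilibrium, so the floor supplies f₂ = 215 N of static friction (limit μ_s(m_A+m_B)g = 808.4 N, not exceeded).

f ≈ 215 N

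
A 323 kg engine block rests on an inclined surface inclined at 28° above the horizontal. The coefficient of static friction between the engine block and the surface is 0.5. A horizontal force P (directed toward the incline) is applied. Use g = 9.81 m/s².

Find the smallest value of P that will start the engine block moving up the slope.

At impending motion up the slope, friction acts down-slope at its limit: f = μ_s N.
Perpendicular to the incline: N = m g cos θ + P sin θ.
Along the incline: P cos θ = m g sin θ + μ_s N = m g sin θ + μ_s (m g cos θ + P sin θ).
Solving, P (cos θ − μ_s sin θ) = m g (sin θ + μ_s cos θ), so P = 323×9.81×(sin 28° + 0.5 cos 28°)/(cos 28° − 0.5 sin 28°) = 3170×0.9109/0.6482 = 4450 N.

P ≈ 4450 N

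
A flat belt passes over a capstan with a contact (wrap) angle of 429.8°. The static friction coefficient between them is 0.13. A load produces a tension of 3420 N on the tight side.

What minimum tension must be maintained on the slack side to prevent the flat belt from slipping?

Capstan equation at impending slip: T_tight/T_slack = e^{μβ}.
β = 429.8° = 7.501 rad; e^{μβ} = e^{0.13×7.501} = 2.652.
T_slack = T_tight / e^{μβ} = 3420 / 2.652 = 1290 N.

T_min ≈ 1290 N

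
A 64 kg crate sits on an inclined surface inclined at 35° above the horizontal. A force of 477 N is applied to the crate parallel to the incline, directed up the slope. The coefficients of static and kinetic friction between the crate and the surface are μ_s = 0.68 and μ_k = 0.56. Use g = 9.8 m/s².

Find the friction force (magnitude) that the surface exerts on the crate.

Perpendicular to the surface, N = m g cos θ = 64·9.8·cos 35° = 513.8 N.
For equilibrium along the incline the friction force must supply f = m g sin θ − P = 359.7 − 477 = -117.3 N (positive meaning up-slope).
Maximum static friction available: μ_s N = 0.68 × 513.8 = 349.4 N.
Since |-117.3| ≤ 349.4 N, no slip — friction simply equals what equilibrium demands.

f ≈ 117 N (down the incline)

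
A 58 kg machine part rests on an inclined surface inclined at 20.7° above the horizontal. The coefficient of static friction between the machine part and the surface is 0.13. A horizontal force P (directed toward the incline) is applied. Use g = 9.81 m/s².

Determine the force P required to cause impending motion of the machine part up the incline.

P ≈ 304 N

At impending motion up the slope, friction acts down-slope at its limit: f = μ_s N.
Perpendicular to the incline: N = m g cos θ + P sin θ.
Along the incline: P cos θ = m g sin θ + μ_s N = m g sin θ + μ_s (m g cos θ + P sin θ).
Solving, P (cos θ − μ_s sin θ) = m g (sin θ + μ_s cos θ), so P = 58×9.81×(sin 20.7° + 0.13 cos 20.7°)/(cos 20.7° − 0.13 sin 20.7°) = 569×0.4751/0.8895 = 304 N.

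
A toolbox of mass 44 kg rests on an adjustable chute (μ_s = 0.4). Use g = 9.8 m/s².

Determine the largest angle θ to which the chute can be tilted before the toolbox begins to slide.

θ_max ≈ 21.8°

At the slip threshold, m g sin θ = μ_s · m g cos θ, so tan θ = μ_s.
θ_max = arctan(0.4) = 21.8°.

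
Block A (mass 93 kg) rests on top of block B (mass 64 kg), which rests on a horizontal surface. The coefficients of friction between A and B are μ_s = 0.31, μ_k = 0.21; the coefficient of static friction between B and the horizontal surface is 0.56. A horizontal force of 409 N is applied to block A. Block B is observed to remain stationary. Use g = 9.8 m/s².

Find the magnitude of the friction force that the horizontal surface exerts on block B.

Between the blocks, N₁ = m_A g = 911.4 N.
So the A–B interface can sustain at most μ_s N₁ = 282.5 N of static friction.
P = 409 N exceeds that limit, so A slips over B and the interface friction becomes kinetic: f₁ = μ_k N₁ = 0.21×911.4 = 191 N.
B experiences an equal 191 N forward from A (third law). B is in equilibrium, so the floor supplies f₂ = 191 N of static friction (limit μ_s(m_A+m_B)g = 861.6 N, not exceeded).

f ≈ 191 N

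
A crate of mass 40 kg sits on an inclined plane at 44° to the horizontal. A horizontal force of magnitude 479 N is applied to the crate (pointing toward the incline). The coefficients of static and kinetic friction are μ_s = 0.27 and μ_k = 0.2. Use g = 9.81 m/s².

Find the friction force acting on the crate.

The horizontal push has a component P sin θ into the surface, so N = m g cos θ + P sin θ = 282.3 + 332.7 = 615 N.
Along the incline, the net driving force (taking up-slope positive) is P cos θ − m g sin θ = 344.6 − 272.6 = 71.98 N, so equilibrium requires friction f = -71.98 N (down-slope).
The limit of static friction is μ_s N = 166.1 N.
Since 71.98 N is within the 166.1 N limit, the crate stays put and friction is exactly 72 N.

f ≈ 72 N (down the incline)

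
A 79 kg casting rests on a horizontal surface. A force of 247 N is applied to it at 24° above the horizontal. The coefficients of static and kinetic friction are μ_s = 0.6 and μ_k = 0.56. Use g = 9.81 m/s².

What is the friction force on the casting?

The vertical component of P reduces the normal force: N = m g − P sin α = 775 − 100.5 = 674.5 N.
Horizontally, friction must balance P cos α = 225.6 N.
The static-friction limit is μ_s N = 404.7 N.
225.6 ≤ 404.7 N → static; friction equals the required 226 N.

f ≈ 226 N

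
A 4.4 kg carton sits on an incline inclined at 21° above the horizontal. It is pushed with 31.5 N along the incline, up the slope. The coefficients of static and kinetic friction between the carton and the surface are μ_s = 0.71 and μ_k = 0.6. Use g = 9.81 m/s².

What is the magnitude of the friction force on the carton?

The normal reaction is N = m g cos θ = 40.3 N.
Parallel to the incline, ΣF = 0 gives f = m g sin θ − P = 15.47 − 31.5 = -16.03 N (up-slope positive).
Static friction can supply at most μ_s N = 28.61 N.
Since |-16.03| ≤ 28.61 N, static friction is sufficient; f equals the required value, not μ_s N.

f ≈ 16 N (down the incline)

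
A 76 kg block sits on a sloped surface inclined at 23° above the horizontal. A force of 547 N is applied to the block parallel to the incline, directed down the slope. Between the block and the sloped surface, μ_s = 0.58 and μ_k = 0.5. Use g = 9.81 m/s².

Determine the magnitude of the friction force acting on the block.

Normal force: N = m g cos θ = 76 × 9.81 × cos 23° = 686.3 N.
Parallel to the incline, ΣF = 0 gives f = m g sin θ + P = 291.3 + 547 = 838.3 N (up-slope positive).
Static friction can supply at most μ_s N = 398 N.
|838.3| exceeds 398 N, so the block slips down-slope; friction is kinetic, f = μ_k N = 0.5×686.3 = 343 N.

f ≈ 343 N (up the incline)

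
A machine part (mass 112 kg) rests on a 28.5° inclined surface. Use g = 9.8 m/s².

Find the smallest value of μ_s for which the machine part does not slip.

At the slip threshold m g sin θ = μ_s m g cos θ, so μ_s,min = tan θ.
μ_s,min = tan 28.5° = 0.543.

μ_s,min ≈ 0.543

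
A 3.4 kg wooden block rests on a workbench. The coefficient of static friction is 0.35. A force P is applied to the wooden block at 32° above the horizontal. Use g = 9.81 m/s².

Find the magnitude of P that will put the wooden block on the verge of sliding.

N = m g − P sin α (the pull lifts the wooden block).
At impending slip, P cos α = μ_s N = μ_s (m g − P sin α).
Solving: P (cos α + μ_s sin α) = μ_s m g → P = 0.35×33.4/(cos 32° + 0.35 sin 32°) = 11.7/1.034 = 11.3 N.

P ≈ 11.3 N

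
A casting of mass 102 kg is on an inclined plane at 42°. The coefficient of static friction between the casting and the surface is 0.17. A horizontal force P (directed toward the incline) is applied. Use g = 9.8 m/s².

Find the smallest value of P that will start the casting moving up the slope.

P ≈ 1260 N

At impending motion up the slope, friction acts down-slope at its limit: f = μ_s N.
Perpendicular to the incline: N = m g cos θ + P sin θ.
Along the incline: P cos θ = m g sin θ + μ_s N = m g sin θ + μ_s (m g cos θ + P sin θ).
Solving, P (cos θ − μ_s sin θ) = m g (sin θ + μ_s cos θ), so P = 102×9.8×(sin 42° + 0.17 cos 42°)/(cos 42° − 0.17 sin 42°) = 1000×0.7955/0.6294 = 1260 N.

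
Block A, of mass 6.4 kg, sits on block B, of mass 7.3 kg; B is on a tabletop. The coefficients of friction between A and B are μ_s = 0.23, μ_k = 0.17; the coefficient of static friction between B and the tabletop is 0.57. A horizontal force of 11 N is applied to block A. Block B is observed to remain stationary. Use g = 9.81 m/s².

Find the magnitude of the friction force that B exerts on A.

f ≈ 11 N

Normal force at the A–B interface: N₁ = m_A g = 62.78 N.
Maximum static friction on A from B: μ_s N₁ = 0.23×62.78 = 14.44 N.
P = 11 N is within that limit, so A and B move together (both at rest); the A–B friction is simply f₁ = P = 11 N.
B experiences an equal 11 N forward from A (third law). B is in equilibrium, so the floor supplies f₂ = 11 N of static friction (limit μ_s(m_A+m_B)g = 76.61 N, not exceeded).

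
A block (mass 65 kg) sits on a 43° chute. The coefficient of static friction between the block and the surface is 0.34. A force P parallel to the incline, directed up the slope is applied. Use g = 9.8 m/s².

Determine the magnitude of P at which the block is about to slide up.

At impending motion up the slope, friction acts down-slope at its limit: f = μ_s N.
P is parallel to the surface, so N = m g cos θ = 466 N.
Along the incline: P = m g sin θ + μ_s N = 434 + 0.34×466 = 593 N.

P ≈ 593 N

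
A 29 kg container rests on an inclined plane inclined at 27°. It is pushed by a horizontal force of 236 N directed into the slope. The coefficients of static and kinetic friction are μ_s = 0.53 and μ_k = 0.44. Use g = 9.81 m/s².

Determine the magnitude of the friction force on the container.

Normal direction: N = m g cos θ + P sin θ = 360.6 N.
Parallel to the incline: P cos θ − m g sin θ = 210.3 − 129.2 = 81.12 N; the friction needed to balance this is 81.12 N acting down the slope.
The limit of static friction is μ_s N = 191.1 N.
|f_req| = 81.12 ≤ 191.1 N → the container is in equilibrium; friction equals the required value.

f ≈ 81.1 N (down the incline)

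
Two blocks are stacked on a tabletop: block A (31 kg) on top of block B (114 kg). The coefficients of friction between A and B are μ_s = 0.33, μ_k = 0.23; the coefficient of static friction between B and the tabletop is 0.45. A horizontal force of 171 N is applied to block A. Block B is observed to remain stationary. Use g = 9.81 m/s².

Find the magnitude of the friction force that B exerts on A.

Normal force at the A–B interface: N₁ = m_A g = 304.1 N.
So the A–B interface can sustain at most μ_s N₁ = 100.4 N of static friction.
Since P = 171 N > 100.4 N, A slides on B; the A–B friction is kinetic: f₁ = μ_k N₁ = 0.23×304.1 = 69.9 N.
B experiences an equal 69.9 N forward from A (third law). B is in equilibrium, so the floor supplies f₂ = 69.9 N of static friction (limit μ_s(m_A+m_B)g = 640.1 N, not exceeded).

f ≈ 69.9 N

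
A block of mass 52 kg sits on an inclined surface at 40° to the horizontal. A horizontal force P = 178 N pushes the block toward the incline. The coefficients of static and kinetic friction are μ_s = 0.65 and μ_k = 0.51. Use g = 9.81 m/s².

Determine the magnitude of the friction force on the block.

f ≈ 192 N (up the incline)

Resolve perpendicular to the incline: N = m g cos θ + P sin θ = 52×9.81×cos 40° + 178×sin 40° = 505.2 N.
Parallel to the incline: P cos θ − m g sin θ = 136.4 − 327.9 = -191.5 N; the friction needed to balance this is 191.5 N acting up the slope.
Maximum static friction: μ_s N = 0.65 × 505.2 = 328.4 N.
|f_req| = 191.5 ≤ 328.4 N → the block is in equilibrium; friction equals the required value.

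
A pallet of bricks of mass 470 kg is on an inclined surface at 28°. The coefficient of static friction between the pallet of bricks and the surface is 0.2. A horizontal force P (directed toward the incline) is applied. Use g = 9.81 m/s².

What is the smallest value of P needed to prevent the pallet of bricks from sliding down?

The pallet of bricks tends to slide down (tan θ > μ_s), so at the point of impending slip friction acts up-slope at its limit: f = μ_s N.
Perpendicular to the incline: N = m g cos θ + P sin θ.
Along the incline: P cos θ + μ_s N = m g sin θ, i.e. P cos θ + μ_s (m g cos θ + P sin θ) = m g sin θ.
Solving, P (cos θ + μ_s sin θ) = m g (sin θ − μ_s cos θ), so P = 4610×0.2929/0.9768 = 1380 N.

P_min ≈ 1380 N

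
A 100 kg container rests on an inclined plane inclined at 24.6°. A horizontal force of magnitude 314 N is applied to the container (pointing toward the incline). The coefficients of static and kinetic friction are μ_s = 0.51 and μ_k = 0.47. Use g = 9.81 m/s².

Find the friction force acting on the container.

Normal direction: N = m g cos θ + P sin θ = 1023 N.
Parallel to the incline: P cos θ − m g sin θ = 285.5 − 408.4 = -122.9 N; the friction needed to balance this is 122.9 N acting up the slope.
The limit of static friction is μ_s N = 521.6 N.
|f_req| = 122.9 ≤ 521.6 N → the container is in equilibrium; friction equals the required value.

f ≈ 123 N (up the incline)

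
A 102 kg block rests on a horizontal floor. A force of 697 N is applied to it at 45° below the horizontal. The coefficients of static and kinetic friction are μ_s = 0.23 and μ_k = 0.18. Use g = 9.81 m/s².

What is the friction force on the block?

The vertical component of P adds to the normal force: N = m g + P sin α = 1001 + 492.9 = 1493 N.
For equilibrium, f = P cos α = 697×cos 45° = 492.9 N.
μ_s N = 0.23 × 1493 = 343.5 N.
The required friction exceeds μ_s N, so the block moves and f = μ_k N = 269 N.

f ≈ 269 N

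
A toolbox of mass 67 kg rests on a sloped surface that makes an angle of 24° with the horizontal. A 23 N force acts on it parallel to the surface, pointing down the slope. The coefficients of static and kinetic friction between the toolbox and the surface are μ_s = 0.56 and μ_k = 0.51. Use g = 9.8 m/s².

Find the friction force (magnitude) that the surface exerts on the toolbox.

The normal reaction is N = m g cos θ = 599.8 N.
Parallel to the incline, ΣF = 0 gives f = m g sin θ + P = 267.1 + 23 = 290.1 N (up-slope positive).
The static-friction ceiling is μ_s N = 0.56 × 599.8 = 335.9 N.
Since |290.1| ≤ 335.9 N, no slip — friction simply equals what equilibrium demands.

f ≈ 290 N (up the incline)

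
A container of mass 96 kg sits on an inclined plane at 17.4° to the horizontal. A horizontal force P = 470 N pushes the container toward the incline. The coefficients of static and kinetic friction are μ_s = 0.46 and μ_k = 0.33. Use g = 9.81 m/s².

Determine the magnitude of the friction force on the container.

The horizontal push has a component P sin θ into the surface, so N = m g cos θ + P sin θ = 898.7 + 140.5 = 1039 N.
Parallel to the incline: P cos θ − m g sin θ = 448.5 − 281.6 = 166.9 N; the friction needed to balance this is 166.9 N acting down the slope.
Maximum static friction: μ_s N = 0.46 × 1039 = 478 N.
|f_req| = 166.9 ≤ 478 N → the container is in equilibrium; friction equals the required value.

f ≈ 167 N (down the incline)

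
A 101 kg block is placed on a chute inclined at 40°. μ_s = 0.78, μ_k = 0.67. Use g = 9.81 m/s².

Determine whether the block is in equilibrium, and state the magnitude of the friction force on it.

f ≈ 509 N

N = m g cos θ = 759 N.
Down-slope weight component: m g sin θ = 637 N.
μ_s N = 592 N.
637 > 592 N, so it slides; kinetic friction f = μ_k N = 0.67×759 = 509 N.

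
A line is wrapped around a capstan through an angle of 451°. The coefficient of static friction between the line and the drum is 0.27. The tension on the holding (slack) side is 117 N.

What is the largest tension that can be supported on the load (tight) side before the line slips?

T_max ≈ 980 N

At impending slip the capstan equation gives T₂/T₁ = e^{μβ} with β in radians.
β = 451° × π/180 = 7.871 rad.
e^{μβ} = e^{0.27×7.871} = 8.375.
T₂ = T₁ · e^{μβ} = 117 × 8.375 = 980 N.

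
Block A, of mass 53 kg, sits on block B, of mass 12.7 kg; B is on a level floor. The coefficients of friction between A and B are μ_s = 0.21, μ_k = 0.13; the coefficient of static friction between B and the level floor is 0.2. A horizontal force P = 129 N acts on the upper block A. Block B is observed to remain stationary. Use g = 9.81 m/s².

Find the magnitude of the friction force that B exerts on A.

Between the blocks, N₁ = m_A g = 519.9 N.
So the A–B interface can sustain at most μ_s N₁ = 109.2 N of static friction.
P = 129 N exceeds that limit, so A slips over B and the interface friction becomes kinetic: f₁ = μ_k N₁ = 0.13×519.9 = 67.6 N.
B experiences an equal 67.6 N forward from A (third law). B is in equilibrium, so the floor supplies f₂ = 67.6 N of static friction (limit μ_s(m_A+m_B)g = 128.9 N, not exceeded).

f ≈ 67.6 N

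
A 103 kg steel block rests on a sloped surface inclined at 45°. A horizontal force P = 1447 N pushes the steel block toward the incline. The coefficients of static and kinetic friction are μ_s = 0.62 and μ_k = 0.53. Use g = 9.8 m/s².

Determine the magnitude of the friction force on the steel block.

f ≈ 309 N (down the incline)

Normal direction: N = m g cos θ + P sin θ = 1737 N.
Along the incline, the net driving force (taking up-slope positive) is P cos θ − m g sin θ = 1023 − 713.8 = 309.4 N, so equilibrium requires friction f = -309.4 N (down-slope).
The limit of static friction is μ_s N = 1077 N.
|f_req| = 309.4 ≤ 1077 N → the steel block is in equilibrium; friction equals the required value.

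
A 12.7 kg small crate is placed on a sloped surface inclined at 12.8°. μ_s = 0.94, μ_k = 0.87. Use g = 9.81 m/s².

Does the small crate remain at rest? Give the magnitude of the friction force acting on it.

f ≈ 27.6 N

N = m g cos θ = 121 N.
Down-slope weight component: m g sin θ = 27.6 N.
μ_s N = 114 N.
27.6 ≤ 114 N, so it stays put; friction = 27.6 N.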